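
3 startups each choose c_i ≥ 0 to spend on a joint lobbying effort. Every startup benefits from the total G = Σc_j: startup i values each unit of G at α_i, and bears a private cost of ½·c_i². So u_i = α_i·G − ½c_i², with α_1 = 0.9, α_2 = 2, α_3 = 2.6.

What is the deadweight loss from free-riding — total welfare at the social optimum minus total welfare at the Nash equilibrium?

Startup i's FOC: ∂u_i/∂c_i = α_i − c_i = 0, so c_i* = α_i.
NE contributions = (0.9, 2, 2.6); G = 5.5.
W^NE = (Σα)·G − ½Σα_i² = 5.5² − ½·11.57 = 24.465.
Planner sets c_i = Σα_j = 5.5 for every i, so G^SO = 3·5.5 = 16.5.
W^SO = (Σα)·G^SO − ½·3·(Σα)² = (3/2)·5.5² = 45.375.
Deadweight loss = W^SO − W^NE = 20.91.

20.91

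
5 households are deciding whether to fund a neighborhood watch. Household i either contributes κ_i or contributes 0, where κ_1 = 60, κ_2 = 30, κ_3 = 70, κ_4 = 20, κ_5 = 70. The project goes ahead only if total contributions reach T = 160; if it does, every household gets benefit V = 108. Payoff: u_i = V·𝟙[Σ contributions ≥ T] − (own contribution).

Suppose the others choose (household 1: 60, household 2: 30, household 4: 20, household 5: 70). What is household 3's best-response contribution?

0

Others' total = 180 ≥ 160; contributing adds cost 70 for no extra benefit.
Best response: 0.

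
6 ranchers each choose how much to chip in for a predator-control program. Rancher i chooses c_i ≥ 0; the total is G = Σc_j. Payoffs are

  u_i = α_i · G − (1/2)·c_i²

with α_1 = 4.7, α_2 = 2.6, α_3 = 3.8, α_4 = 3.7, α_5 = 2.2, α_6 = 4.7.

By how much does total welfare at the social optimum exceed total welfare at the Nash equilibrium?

983.735

Rancher i's FOC: ∂u_i/∂c_i = α_i − c_i = 0, so c_i* = α_i.
NE contributions = (4.7, 2.6, 3.8, 3.7, 2.2, 4.7); G = 21.7.
W^NE = (Σα)·G − ½Σα_i² = 21.7² − ½·83.91 = 428.935.
Planner sets c_i = Σα_j = 21.7 for every i, so G^SO = 6·21.7 = 130.2.
W^SO = (Σα)·G^SO − ½·6·(Σα)² = (6/2)·21.7² = 1412.67.
Deadweight loss = W^SO − W^NE = 983.735.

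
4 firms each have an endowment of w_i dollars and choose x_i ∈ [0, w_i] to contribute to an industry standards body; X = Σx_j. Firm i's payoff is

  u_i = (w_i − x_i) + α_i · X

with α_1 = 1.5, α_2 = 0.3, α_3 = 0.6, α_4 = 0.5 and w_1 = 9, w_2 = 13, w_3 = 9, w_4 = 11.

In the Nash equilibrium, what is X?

∂u_i/∂x_i = α_i − 1, so firm i contributes w_i if α_i > 1, else 0.
α_i > 1 for i ∈ {1}; NE contributions (9, 0, 0, 0), X = 9.

9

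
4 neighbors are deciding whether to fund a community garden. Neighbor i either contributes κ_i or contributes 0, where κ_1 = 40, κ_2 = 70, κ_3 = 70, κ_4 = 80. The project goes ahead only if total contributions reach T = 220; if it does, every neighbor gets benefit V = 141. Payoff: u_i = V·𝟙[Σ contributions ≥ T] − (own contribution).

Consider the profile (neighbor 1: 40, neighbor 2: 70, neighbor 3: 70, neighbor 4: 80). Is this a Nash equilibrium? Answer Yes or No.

Total = 260 ≥ 220: provided.
Neighbor 1 (pledges 40, payoff 101): dropping to 0 → total 220, payoff 141. Profitable deviation.

No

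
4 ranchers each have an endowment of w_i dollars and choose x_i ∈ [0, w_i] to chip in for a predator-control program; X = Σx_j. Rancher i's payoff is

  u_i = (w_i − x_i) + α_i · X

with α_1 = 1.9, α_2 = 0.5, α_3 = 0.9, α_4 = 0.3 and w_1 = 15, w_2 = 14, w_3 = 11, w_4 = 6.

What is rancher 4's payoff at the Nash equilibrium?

10.5

∂u_i/∂x_i = α_i − 1, so rancher i contributes w_i if α_i > 1, else 0.
α_i > 1 for i ∈ {1}; NE contributions (15, 0, 0, 0), X = 15.
u_4 = (6 − 0) + 0.3·15 = 10.5.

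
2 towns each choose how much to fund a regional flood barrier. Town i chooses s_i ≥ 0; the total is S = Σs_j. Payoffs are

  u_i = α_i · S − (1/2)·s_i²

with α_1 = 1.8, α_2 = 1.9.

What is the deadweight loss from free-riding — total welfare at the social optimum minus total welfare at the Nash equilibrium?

3.425

Town i's FOC: ∂u_i/∂s_i = α_i − s_i = 0, so s_i* = α_i.
NE contributions = (1.8, 1.9); S = 3.7.
W^NE = (Σα)·S − ½Σα_i² = 3.7² − ½·6.85 = 10.265.
Planner sets s_i = Σα_j = 3.7 for every i, so S^SO = 2·3.7 = 7.4.
W^SO = (Σα)·S^SO − ½·2·(Σα)² = (2/2)·3.7² = 13.69.
Deadweight loss = W^SO − W^NE = 3.425.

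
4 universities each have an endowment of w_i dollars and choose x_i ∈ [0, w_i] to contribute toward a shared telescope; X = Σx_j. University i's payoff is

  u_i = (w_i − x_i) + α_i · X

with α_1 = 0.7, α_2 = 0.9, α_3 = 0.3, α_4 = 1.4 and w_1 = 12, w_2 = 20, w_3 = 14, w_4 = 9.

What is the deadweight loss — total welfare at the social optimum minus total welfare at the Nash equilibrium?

105.8

∂u_i/∂x_i = α_i − 1, so university i contributes w_i if α_i > 1, else 0.
α_i > 1 for i ∈ {4}; NE contributions (0, 0, 0, 9), X = 9.
W^NE = Σw_i − X^NE + (Σα_i)·X^NE = 55 + 2.3·9 = 75.7.
Planner: ∂(Σu_j)/∂x_i = Σα_j − 1 = 2.3 > 0, so everyone contributes w_i; X^SO = 55, W^SO = 55 + 2.3·55 = 181.5.
Deadweight loss = 105.8.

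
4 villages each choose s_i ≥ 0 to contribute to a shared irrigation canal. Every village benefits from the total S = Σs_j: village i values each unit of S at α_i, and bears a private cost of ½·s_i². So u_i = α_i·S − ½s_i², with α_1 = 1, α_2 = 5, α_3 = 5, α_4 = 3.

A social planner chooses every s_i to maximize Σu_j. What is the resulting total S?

56

Planner FOC: ∂(Σu_j)/∂s_i = (Σα_j) − s_i = 0, so s_i^SO = Σα_j = 14 for every i; S^SO = 56.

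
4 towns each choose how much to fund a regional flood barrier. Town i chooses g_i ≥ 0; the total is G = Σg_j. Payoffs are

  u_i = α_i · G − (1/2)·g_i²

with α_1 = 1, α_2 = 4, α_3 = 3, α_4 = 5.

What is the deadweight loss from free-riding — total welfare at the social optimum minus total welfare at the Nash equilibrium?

Town i's FOC: ∂u_i/∂g_i = α_i − g_i = 0, so g_i* = α_i.
NE contributions = (1, 4, 3, 5); G = 13.
W^NE = (Σα)·G − ½Σα_i² = 13² − ½·51 = 143.5.
Planner sets g_i = Σα_j = 13 for every i, so G^SO = 4·13 = 52.
W^SO = (Σα)·G^SO − ½·4·(Σα)² = (4/2)·13² = 338.
Deadweight loss = W^SO − W^NE = 194.5.

194.5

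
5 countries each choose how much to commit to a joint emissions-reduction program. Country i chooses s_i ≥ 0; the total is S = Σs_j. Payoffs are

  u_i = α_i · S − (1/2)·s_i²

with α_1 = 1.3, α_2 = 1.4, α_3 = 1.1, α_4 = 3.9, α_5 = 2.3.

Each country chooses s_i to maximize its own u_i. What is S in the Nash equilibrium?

Country i's FOC: ∂u_i/∂s_i = α_i − s_i = 0, so s_i* = α_i.
NE contributions = (1.3, 1.4, 1.1, 3.9, 2.3); S = 10.

10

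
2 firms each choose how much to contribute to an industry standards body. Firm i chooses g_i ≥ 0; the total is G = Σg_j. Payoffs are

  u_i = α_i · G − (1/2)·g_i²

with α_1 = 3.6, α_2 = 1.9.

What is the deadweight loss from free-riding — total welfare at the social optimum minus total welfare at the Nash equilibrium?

Firm i's FOC: ∂u_i/∂g_i = α_i − g_i = 0, so g_i* = α_i.
NE contributions = (3.6, 1.9); G = 5.5.
W^NE = (Σα)·G − ½Σα_i² = 5.5² − ½·16.57 = 21.965.
Planner sets g_i = Σα_j = 5.5 for every i, so G^SO = 2·5.5 = 11.
W^SO = (Σα)·G^SO − ½·2·(Σα)² = (2/2)·5.5² = 30.25.
Deadweight loss = W^SO − W^NE = 8.285.

8.285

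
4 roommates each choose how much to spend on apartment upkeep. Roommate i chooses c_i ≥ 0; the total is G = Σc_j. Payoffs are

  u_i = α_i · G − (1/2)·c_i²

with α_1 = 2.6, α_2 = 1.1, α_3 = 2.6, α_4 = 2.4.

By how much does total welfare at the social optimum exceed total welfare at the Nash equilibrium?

85.935

Roommate i's FOC: ∂u_i/∂c_i = α_i − c_i = 0, so c_i* = α_i.
NE contributions = (2.6, 1.1, 2.6, 2.4); G = 8.7.
W^NE = (Σα)·G − ½Σα_i² = 8.7² − ½·20.49 = 65.445.
Planner sets c_i = Σα_j = 8.7 for every i, so G^SO = 4·8.7 = 34.8.
W^SO = (Σα)·G^SO − ½·4·(Σα)² = (4/2)·8.7² = 151.38.
Deadweight loss = W^SO − W^NE = 85.935.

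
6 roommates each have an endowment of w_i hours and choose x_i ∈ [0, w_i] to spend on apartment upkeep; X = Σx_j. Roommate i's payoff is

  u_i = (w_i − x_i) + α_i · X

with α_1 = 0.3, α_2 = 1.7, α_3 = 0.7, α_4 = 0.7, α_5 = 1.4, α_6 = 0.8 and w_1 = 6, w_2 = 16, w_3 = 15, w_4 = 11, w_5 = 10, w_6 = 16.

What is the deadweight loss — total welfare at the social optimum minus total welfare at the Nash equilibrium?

220.8

∂u_i/∂x_i = α_i − 1, so roommate i contributes w_i if α_i > 1, else 0.
α_i > 1 for i ∈ {2, 5}; NE contributions (0, 16, 0, 0, 10, 0), X = 26.
W^NE = Σw_i − X^NE + (Σα_i)·X^NE = 74 + 4.6·26 = 193.6.
Planner: ∂(Σu_j)/∂x_i = Σα_j − 1 = 4.6 > 0, so everyone contributes w_i; X^SO = 74, W^SO = 74 + 4.6·74 = 414.4.
Deadweight loss = 220.8.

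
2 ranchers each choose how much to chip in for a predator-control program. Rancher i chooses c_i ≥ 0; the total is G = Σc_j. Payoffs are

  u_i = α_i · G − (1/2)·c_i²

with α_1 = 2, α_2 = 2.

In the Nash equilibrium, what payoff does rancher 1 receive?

Rancher i's FOC: ∂u_i/∂c_i = α_i − c_i = 0, so c_i* = α_i.
NE contributions = (2, 2); G = 4.
u_1 = α_1·G − ½·(c_1)² = 2·4 − ½·2² = 6.

6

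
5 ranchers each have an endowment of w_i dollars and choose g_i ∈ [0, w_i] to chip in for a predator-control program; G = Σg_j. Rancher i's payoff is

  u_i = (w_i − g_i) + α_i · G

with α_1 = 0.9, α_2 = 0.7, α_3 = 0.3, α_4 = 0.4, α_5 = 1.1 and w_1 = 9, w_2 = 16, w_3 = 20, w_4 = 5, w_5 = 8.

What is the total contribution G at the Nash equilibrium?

8

∂u_i/∂g_i = α_i − 1, so rancher i contributes w_i if α_i > 1, else 0.
α_i > 1 for i ∈ {5}; NE contributions (0, 0, 0, 0, 8), G = 8.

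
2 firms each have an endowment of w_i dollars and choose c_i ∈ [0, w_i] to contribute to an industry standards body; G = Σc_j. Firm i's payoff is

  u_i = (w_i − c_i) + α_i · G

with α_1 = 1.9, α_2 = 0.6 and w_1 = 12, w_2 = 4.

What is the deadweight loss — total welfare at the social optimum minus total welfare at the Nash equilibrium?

6

∂u_i/∂c_i = α_i − 1, so firm i contributes w_i if α_i > 1, else 0.
α_i > 1 for i ∈ {1}; NE contributions (12, 0), G = 12.
W^NE = Σw_i − G^NE + (Σα_i)·G^NE = 16 + 1.5·12 = 34.
Planner: ∂(Σu_j)/∂c_i = Σα_j − 1 = 1.5 > 0, so everyone contributes w_i; G^SO = 16, W^SO = 16 + 1.5·16 = 40.
Deadweight loss = 6.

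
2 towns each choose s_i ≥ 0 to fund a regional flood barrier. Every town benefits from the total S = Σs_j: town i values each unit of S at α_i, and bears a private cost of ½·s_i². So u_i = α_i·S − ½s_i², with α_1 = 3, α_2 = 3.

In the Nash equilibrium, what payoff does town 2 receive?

Town i's FOC: ∂u_i/∂s_i = α_i − s_i = 0, so s_i* = α_i.
NE contributions = (3, 3); S = 6.
u_2 = α_2·S − ½·(s_2)² = 3·6 − ½·3² = 13.5.

13.5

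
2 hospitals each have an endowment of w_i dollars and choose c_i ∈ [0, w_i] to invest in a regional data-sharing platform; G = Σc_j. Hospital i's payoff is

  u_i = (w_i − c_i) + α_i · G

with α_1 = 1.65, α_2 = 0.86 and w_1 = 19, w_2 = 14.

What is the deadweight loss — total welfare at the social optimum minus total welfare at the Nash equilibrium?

∂u_i/∂c_i = α_i − 1, so hospital i contributes w_i if α_i > 1, else 0.
α_i > 1 for i ∈ {1}; NE contributions (19, 0), G = 19.
W^NE = Σw_i − G^NE + (Σα_i)·G^NE = 33 + 1.51·19 = 61.69.
Planner: ∂(Σu_j)/∂c_i = Σα_j − 1 = 1.51 > 0, so everyone contributes w_i; G^SO = 33, W^SO = 33 + 1.51·33 = 82.83.
Deadweight loss = 21.14.

21.14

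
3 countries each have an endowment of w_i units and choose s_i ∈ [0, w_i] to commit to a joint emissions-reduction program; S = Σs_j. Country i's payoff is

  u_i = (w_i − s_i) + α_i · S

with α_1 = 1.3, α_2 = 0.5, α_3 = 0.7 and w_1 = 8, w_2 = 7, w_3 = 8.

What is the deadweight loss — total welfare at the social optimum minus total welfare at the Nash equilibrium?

22.5

∂u_i/∂s_i = α_i − 1, so country i contributes w_i if α_i > 1, else 0.
α_i > 1 for i ∈ {1}; NE contributions (8, 0, 0), S = 8.
W^NE = Σw_i − S^NE + (Σα_i)·S^NE = 23 + 1.5·8 = 35.
Planner: ∂(Σu_j)/∂s_i = Σα_j − 1 = 1.5 > 0, so everyone contributes w_i; S^SO = 23, W^SO = 23 + 1.5·23 = 57.5.
Deadweight loss = 22.5.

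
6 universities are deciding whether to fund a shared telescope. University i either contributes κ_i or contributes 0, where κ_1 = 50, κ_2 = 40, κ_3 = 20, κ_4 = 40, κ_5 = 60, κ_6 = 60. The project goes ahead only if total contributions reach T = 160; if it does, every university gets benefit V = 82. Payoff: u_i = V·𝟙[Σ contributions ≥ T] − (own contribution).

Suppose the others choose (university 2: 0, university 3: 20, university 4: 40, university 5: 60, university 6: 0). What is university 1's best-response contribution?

Others' total = 120. Contributing 50 brings total to 170 ≥ 160: gain V − κ_1 = 32.
Best response: 50.

50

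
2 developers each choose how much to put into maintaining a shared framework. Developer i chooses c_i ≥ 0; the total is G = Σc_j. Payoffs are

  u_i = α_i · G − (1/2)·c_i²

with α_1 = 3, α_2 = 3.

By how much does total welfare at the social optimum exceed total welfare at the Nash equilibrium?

9

Developer i's FOC: ∂u_i/∂c_i = α_i − c_i = 0, so c_i* = α_i.
NE contributions = (3, 3); G = 6.
W^NE = (Σα)·G − ½Σα_i² = 6² − ½·18 = 27.
Planner sets c_i = Σα_j = 6 for every i, so G^SO = 2·6 = 12.
W^SO = (Σα)·G^SO − ½·2·(Σα)² = (2/2)·6² = 36.
Deadweight loss = W^SO − W^NE = 9.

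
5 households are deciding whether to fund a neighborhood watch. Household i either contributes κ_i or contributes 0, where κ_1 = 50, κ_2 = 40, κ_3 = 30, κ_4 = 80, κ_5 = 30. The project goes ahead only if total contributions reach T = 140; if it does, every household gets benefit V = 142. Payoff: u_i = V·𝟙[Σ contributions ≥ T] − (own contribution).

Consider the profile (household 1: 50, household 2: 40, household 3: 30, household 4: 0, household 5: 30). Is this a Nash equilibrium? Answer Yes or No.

Yes

Total = 150 ≥ 140: provided.
Household 1 (pledges 50, payoff 92): dropping to 0 → total 100, payoff 0. No gain.
Household 2 (pledges 40, payoff 102): dropping to 0 → total 110, payoff 0. No gain.
Household 3 (pledges 30, payoff 112): dropping to 0 → total 120, payoff 0. No gain.
Household 4 (pledges 0, payoff 142): pledging 80 → total 230, payoff 62. No gain.
Household 5 (pledges 30, payoff 112): dropping to 0 → total 120, payoff 0. No gain.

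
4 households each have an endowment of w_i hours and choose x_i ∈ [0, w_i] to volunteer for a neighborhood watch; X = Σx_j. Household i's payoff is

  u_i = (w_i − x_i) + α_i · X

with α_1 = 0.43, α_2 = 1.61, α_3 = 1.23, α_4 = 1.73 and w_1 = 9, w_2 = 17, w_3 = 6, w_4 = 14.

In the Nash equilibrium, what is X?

37

∂u_i/∂x_i = α_i − 1, so household i contributes w_i if α_i > 1, else 0.
α_i > 1 for i ∈ {2, 3, 4}; NE contributions (0, 17, 6, 14), X = 37.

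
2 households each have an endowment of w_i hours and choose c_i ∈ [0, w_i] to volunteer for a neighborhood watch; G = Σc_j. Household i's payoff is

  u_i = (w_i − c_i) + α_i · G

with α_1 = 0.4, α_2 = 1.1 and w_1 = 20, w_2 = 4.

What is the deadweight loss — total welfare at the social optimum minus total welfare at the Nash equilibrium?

10

∂u_i/∂c_i = α_i − 1, so household i contributes w_i if α_i > 1, else 0.
α_i > 1 for i ∈ {2}; NE contributions (0, 4), G = 4.
W^NE = Σw_i − G^NE + (Σα_i)·G^NE = 24 + 0.5·4 = 26.
Planner: ∂(Σu_j)/∂c_i = Σα_j − 1 = 0.5 > 0, so everyone contributes w_i; G^SO = 24, W^SO = 24 + 0.5·24 = 36.
Deadweight loss = 10.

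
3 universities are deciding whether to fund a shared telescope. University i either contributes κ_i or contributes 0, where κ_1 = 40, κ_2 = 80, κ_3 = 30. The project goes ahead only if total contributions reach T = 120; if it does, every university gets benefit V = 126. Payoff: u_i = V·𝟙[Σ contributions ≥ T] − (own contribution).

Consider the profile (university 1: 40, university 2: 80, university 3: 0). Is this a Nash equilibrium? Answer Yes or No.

Yes

Total = 120 ≥ 120: provided.
University 1 (pledges 40, payoff 86): dropping to 0 → total 80, payoff 0. No gain.
University 2 (pledges 80, payoff 46): dropping to 0 → total 40, payoff 0. No gain.
University 3 (pledges 0, payoff 126): pledging 30 → total 150, payoff 96. No gain.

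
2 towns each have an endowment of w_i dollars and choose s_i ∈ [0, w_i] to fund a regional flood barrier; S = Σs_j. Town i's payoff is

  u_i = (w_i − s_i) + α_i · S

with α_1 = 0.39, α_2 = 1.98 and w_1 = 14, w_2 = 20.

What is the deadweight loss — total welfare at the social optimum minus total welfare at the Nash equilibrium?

19.18

∂u_i/∂s_i = α_i − 1, so town i contributes w_i if α_i > 1, else 0.
α_i > 1 for i ∈ {2}; NE contributions (0, 20), S = 20.
W^NE = Σw_i − S^NE + (Σα_i)·S^NE = 34 + 1.37·20 = 61.4.
Planner: ∂(Σu_j)/∂s_i = Σα_j − 1 = 1.37 > 0, so everyone contributes w_i; S^SO = 34, W^SO = 34 + 1.37·34 = 80.58.
Deadweight loss = 19.18.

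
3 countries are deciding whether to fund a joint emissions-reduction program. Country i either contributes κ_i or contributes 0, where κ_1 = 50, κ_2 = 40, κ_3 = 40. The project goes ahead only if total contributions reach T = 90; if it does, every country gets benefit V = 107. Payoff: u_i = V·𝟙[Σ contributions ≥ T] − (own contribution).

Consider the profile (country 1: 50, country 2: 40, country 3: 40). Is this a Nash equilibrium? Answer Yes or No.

No

Total = 130 ≥ 90: provided.
Country 1 (pledges 50, payoff 57): dropping to 0 → total 80, payoff 0. No gain.
Country 2 (pledges 40, payoff 67): dropping to 0 → total 90, payoff 107. Profitable deviation.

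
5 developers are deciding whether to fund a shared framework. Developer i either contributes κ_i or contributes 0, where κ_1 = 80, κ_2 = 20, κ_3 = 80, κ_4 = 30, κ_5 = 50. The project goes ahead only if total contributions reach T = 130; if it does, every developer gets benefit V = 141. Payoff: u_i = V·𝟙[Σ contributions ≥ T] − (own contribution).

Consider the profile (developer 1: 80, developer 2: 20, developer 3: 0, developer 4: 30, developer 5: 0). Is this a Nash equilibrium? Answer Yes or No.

Total = 130 ≥ 130: provided.
Developer 1 (pledges 80, payoff 61): dropping to 0 → total 50, payoff 0. No gain.
Developer 2 (pledges 20, payoff 121): dropping to 0 → total 110, payoff 0. No gain.
Developer 3 (pledges 0, payoff 141): pledging 80 → total 210, payoff 61. No gain.
Developer 4 (pledges 30, payoff 111): dropping to 0 → total 100, payoff 0. No gain.
Developer 5 (pledges 0, payoff 141): pledging 50 → total 180, payoff 91. No gain.

Yes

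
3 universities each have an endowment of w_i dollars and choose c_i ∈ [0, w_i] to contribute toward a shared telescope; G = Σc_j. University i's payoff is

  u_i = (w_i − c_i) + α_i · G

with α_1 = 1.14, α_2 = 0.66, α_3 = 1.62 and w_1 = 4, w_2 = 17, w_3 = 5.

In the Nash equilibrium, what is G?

∂u_i/∂c_i = α_i − 1, so university i contributes w_i if α_i > 1, else 0.
α_i > 1 for i ∈ {1, 3}; NE contributions (4, 0, 5), G = 9.

9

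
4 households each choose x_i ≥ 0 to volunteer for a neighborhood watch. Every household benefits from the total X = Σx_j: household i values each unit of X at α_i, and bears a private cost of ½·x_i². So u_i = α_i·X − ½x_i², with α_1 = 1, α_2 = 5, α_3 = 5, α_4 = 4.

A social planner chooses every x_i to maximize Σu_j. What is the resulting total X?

Planner FOC: ∂(Σu_j)/∂x_i = (Σα_j) − x_i = 0, so x_i^SO = Σα_j = 15 for every i; X^SO = 60.

60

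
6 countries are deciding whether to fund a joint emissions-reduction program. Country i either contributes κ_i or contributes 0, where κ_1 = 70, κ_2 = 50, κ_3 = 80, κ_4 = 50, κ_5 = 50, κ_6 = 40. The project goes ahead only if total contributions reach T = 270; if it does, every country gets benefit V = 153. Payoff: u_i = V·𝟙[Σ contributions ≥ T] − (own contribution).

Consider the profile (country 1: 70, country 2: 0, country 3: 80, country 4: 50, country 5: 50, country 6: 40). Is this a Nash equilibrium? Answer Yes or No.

Total = 290 ≥ 270: provided.
Country 1 (pledges 70, payoff 83): dropping to 0 → total 220, payoff 0. No gain.
Country 2 (pledges 0, payoff 153): pledging 50 → total 340, payoff 103. No gain.
Country 3 (pledges 80, payoff 73): dropping to 0 → total 210, payoff 0. No gain.
Country 4 (pledges 50, payoff 103): dropping to 0 → total 240, payoff 0. No gain.
Country 5 (pledges 50, payoff 103): dropping to 0 → total 240, payoff 0. No gain.
Country 6 (pledges 40, payoff 113): dropping to 0 → total 250, payoff 0. No gain.

Yes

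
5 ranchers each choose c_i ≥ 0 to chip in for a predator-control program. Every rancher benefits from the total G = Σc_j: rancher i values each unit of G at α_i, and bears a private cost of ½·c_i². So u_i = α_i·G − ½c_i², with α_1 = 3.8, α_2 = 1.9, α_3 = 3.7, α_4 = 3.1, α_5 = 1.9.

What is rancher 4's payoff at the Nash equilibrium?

Rancher i's FOC: ∂u_i/∂c_i = α_i − c_i = 0, so c_i* = α_i.
NE contributions = (3.8, 1.9, 3.7, 3.1, 1.9); G = 14.4.
u_4 = α_4·G − ½·(c_4)² = 3.1·14.4 − ½·3.1² = 39.835.

39.835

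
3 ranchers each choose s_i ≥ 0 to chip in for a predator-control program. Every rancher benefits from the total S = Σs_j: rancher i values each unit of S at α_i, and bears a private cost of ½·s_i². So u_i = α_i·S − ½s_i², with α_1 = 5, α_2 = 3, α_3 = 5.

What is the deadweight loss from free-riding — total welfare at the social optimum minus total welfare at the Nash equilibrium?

114

Rancher i's FOC: ∂u_i/∂s_i = α_i − s_i = 0, so s_i* = α_i.
NE contributions = (5, 3, 5); S = 13.
W^NE = (Σα)·S − ½Σα_i² = 13² − ½·59 = 139.5.
Planner sets s_i = Σα_j = 13 for every i, so S^SO = 3·13 = 39.
W^SO = (Σα)·S^SO − ½·3·(Σα)² = (3/2)·13² = 253.5.
Deadweight loss = W^SO − W^NE = 114.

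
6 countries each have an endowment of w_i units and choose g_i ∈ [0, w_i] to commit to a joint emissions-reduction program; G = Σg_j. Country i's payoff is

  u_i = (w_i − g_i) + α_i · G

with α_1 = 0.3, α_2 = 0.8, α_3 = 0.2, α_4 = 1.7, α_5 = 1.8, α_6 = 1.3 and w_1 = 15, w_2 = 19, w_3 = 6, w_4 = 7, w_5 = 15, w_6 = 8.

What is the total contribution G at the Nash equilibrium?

∂u_i/∂g_i = α_i − 1, so country i contributes w_i if α_i > 1, else 0.
α_i > 1 for i ∈ {4, 5, 6}; NE contributions (0, 0, 0, 7, 15, 8), G = 30.

30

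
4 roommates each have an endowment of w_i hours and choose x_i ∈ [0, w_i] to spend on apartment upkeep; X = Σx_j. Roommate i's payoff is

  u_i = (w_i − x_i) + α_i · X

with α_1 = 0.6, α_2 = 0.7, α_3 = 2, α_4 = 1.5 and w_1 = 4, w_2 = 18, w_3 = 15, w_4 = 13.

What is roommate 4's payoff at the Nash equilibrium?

42

∂u_i/∂x_i = α_i − 1, so roommate i contributes w_i if α_i > 1, else 0.
α_i > 1 for i ∈ {3, 4}; NE contributions (0, 0, 15, 13), X = 28.
u_4 = (13 − 13) + 1.5·28 = 42.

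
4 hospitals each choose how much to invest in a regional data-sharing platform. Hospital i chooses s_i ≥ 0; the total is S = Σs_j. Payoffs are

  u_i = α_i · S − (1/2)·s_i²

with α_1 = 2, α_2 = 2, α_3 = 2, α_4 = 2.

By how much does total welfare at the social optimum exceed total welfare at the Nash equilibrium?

72

Hospital i's FOC: ∂u_i/∂s_i = α_i − s_i = 0, so s_i* = α_i.
NE contributions = (2, 2, 2, 2); S = 8.
W^NE = (Σα)·S − ½Σα_i² = 8² − ½·16 = 56.
Planner sets s_i = Σα_j = 8 for every i, so S^SO = 4·8 = 32.
W^SO = (Σα)·S^SO − ½·4·(Σα)² = (4/2)·8² = 128.
Deadweight loss = W^SO − W^NE = 72.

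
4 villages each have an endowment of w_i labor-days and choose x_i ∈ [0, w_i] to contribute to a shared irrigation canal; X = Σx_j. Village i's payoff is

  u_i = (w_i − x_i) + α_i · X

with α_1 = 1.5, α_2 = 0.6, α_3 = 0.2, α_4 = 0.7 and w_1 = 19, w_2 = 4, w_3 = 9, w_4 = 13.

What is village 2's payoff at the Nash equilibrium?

∂u_i/∂x_i = α_i − 1, so village i contributes w_i if α_i > 1, else 0.
α_i > 1 for i ∈ {1}; NE contributions (19, 0, 0, 0), X = 19.
u_2 = (4 − 0) + 0.6·19 = 15.4.

15.4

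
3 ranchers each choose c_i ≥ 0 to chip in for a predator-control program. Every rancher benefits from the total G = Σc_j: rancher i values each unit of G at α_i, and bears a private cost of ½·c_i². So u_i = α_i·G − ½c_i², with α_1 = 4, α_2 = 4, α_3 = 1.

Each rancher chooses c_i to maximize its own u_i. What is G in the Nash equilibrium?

9

Rancher i's FOC: ∂u_i/∂c_i = α_i − c_i = 0, so c_i* = α_i.
NE contributions = (4, 4, 1); G = 9.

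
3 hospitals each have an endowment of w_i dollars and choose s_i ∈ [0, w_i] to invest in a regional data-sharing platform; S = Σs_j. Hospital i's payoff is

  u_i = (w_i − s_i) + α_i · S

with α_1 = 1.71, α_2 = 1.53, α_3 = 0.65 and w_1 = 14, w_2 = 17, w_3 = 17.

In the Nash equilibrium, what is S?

∂u_i/∂s_i = α_i − 1, so hospital i contributes w_i if α_i > 1, else 0.
α_i > 1 for i ∈ {1, 2}; NE contributions (14, 17, 0), S = 31.

31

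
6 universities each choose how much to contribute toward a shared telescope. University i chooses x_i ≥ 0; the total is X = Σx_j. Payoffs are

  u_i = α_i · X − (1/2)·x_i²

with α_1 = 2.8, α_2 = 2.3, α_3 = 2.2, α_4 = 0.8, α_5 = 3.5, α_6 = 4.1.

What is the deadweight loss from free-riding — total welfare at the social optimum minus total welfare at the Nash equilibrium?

University i's FOC: ∂u_i/∂x_i = α_i − x_i = 0, so x_i* = α_i.
NE contributions = (2.8, 2.3, 2.2, 0.8, 3.5, 4.1); X = 15.7.
W^NE = (Σα)·X − ½Σα_i² = 15.7² − ½·47.67 = 222.655.
Planner sets x_i = Σα_j = 15.7 for every i, so X^SO = 6·15.7 = 94.2.
W^SO = (Σα)·X^SO − ½·6·(Σα)² = (6/2)·15.7² = 739.47.
Deadweight loss = W^SO − W^NE = 516.815.

516.815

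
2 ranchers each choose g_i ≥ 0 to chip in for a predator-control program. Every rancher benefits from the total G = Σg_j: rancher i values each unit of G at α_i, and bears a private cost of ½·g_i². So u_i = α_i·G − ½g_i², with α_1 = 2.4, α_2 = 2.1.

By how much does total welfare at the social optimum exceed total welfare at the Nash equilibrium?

Rancher i's FOC: ∂u_i/∂g_i = α_i − g_i = 0, so g_i* = α_i.
NE contributions = (2.4, 2.1); G = 4.5.
W^NE = (Σα)·G − ½Σα_i² = 4.5² − ½·10.17 = 15.165.
Planner sets g_i = Σα_j = 4.5 for every i, so G^SO = 2·4.5 = 9.
W^SO = (Σα)·G^SO − ½·2·(Σα)² = (2/2)·4.5² = 20.25.
Deadweight loss = W^SO − W^NE = 5.085.

5.085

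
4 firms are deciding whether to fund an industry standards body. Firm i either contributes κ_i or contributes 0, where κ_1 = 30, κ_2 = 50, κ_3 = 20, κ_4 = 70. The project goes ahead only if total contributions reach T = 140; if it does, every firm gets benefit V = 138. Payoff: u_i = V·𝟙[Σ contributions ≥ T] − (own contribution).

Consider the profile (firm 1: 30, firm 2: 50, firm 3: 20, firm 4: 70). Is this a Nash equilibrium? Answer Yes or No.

No

Total = 170 ≥ 140: provided.
Firm 1 (pledges 30, payoff 108): dropping to 0 → total 140, payoff 138. Profitable deviation.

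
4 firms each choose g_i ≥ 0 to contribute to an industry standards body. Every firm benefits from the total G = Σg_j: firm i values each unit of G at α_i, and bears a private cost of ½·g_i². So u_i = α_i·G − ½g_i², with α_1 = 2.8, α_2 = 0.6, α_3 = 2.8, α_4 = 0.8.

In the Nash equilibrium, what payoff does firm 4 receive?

Firm i's FOC: ∂u_i/∂g_i = α_i − g_i = 0, so g_i* = α_i.
NE contributions = (2.8, 0.6, 2.8, 0.8); G = 7.
u_4 = α_4·G − ½·(g_4)² = 0.8·7 − ½·0.8² = 5.28.

5.28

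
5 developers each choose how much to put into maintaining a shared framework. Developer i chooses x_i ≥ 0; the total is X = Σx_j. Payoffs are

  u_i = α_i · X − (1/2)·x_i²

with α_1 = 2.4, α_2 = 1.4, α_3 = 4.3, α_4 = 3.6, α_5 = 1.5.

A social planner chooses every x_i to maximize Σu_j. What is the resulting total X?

Planner FOC: ∂(Σu_j)/∂x_i = (Σα_j) − x_i = 0, so x_i^SO = Σα_j = 13.2 for every i; X^SO = 66.

66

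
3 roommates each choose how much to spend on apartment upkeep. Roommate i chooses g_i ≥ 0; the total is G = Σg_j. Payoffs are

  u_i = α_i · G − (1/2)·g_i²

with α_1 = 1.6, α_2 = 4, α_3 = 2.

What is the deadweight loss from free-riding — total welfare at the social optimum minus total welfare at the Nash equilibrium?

40.16

Roommate i's FOC: ∂u_i/∂g_i = α_i − g_i = 0, so g_i* = α_i.
NE contributions = (1.6, 4, 2); G = 7.6.
W^NE = (Σα)·G − ½Σα_i² = 7.6² − ½·22.56 = 46.48.
Planner sets g_i = Σα_j = 7.6 for every i, so G^SO = 3·7.6 = 22.8.
W^SO = (Σα)·G^SO − ½·3·(Σα)² = (3/2)·7.6² = 86.64.
Deadweight loss = W^SO − W^NE = 40.16.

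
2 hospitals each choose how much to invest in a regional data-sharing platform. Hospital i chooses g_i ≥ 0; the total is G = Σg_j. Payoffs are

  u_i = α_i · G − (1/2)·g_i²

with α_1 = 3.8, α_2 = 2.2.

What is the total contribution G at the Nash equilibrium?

Hospital i's FOC: ∂u_i/∂g_i = α_i − g_i = 0, so g_i* = α_i.
NE contributions = (3.8, 2.2); G = 6.

6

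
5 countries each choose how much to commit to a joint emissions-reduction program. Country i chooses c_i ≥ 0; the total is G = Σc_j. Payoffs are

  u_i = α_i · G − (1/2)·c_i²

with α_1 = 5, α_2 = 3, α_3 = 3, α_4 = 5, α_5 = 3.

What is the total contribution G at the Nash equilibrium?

Country i's FOC: ∂u_i/∂c_i = α_i − c_i = 0, so c_i* = α_i.
NE contributions = (5, 3, 3, 5, 3); G = 19.

19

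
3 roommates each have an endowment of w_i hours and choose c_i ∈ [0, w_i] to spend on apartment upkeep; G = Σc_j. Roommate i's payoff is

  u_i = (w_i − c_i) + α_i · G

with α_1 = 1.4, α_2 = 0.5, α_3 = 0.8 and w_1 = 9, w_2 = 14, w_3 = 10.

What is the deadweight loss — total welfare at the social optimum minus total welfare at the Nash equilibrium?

40.8

∂u_i/∂c_i = α_i − 1, so roommate i contributes w_i if α_i > 1, else 0.
α_i > 1 for i ∈ {1}; NE contributions (9, 0, 0), G = 9.
W^NE = Σw_i − G^NE + (Σα_i)·G^NE = 33 + 1.7·9 = 48.3.
Planner: ∂(Σu_j)/∂c_i = Σα_j − 1 = 1.7 > 0, so everyone contributes w_i; G^SO = 33, W^SO = 33 + 1.7·33 = 89.1.
Deadweight loss = 40.8.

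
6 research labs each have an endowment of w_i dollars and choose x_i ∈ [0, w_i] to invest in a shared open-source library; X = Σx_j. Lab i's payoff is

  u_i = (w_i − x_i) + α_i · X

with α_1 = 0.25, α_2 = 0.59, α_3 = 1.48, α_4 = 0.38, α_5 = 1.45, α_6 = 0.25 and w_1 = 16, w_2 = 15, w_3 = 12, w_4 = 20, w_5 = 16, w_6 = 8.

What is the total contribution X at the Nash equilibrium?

∂u_i/∂x_i = α_i − 1, so lab i contributes w_i if α_i > 1, else 0.
α_i > 1 for i ∈ {3, 5}; NE contributions (0, 0, 12, 0, 16, 0), X = 28.

28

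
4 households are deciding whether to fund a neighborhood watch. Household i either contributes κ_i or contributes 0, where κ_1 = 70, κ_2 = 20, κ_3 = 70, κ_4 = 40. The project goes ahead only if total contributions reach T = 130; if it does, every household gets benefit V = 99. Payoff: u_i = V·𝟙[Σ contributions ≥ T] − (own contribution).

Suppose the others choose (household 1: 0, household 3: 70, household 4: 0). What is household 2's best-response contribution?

Others' total = 70. Even contributing 20 gives 90 < 130: no benefit either way.
Best response: 0.

0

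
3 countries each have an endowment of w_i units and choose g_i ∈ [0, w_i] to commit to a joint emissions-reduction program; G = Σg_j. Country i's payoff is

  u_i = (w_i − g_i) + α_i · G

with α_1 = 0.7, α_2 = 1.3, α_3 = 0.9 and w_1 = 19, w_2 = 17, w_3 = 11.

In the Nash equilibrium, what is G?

∂u_i/∂g_i = α_i − 1, so country i contributes w_i if α_i > 1, else 0.
α_i > 1 for i ∈ {2}; NE contributions (0, 17, 0), G = 17.

17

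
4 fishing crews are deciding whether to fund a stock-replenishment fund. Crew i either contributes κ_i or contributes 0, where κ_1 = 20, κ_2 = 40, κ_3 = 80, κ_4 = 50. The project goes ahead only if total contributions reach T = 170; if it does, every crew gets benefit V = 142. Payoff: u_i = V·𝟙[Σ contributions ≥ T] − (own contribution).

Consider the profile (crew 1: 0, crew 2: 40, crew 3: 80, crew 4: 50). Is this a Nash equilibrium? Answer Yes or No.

Yes

Total = 170 ≥ 170: provided.
Crew 1 (pledges 0, payoff 142): pledging 20 → total 190, payoff 122. No gain.
Crew 2 (pledges 40, payoff 102): dropping to 0 → total 130, payoff 0. No gain.
Crew 3 (pledges 80, payoff 62): dropping to 0 → total 90, payoff 0. No gain.
Crew 4 (pledges 50, payoff 92): dropping to 0 → total 120, payoff 0. No gain.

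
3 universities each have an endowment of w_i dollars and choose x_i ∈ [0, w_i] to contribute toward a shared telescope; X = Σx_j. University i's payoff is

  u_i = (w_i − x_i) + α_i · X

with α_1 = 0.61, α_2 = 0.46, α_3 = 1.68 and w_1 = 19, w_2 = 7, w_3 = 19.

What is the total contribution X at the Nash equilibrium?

∂u_i/∂x_i = α_i − 1, so university i contributes w_i if α_i > 1, else 0.
α_i > 1 for i ∈ {3}; NE contributions (0, 0, 19), X = 19.

19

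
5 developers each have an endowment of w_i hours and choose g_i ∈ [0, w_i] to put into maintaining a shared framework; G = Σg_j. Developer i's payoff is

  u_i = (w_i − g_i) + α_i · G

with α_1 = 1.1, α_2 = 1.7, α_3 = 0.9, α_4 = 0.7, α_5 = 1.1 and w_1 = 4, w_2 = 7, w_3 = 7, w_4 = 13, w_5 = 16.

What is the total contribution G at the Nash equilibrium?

∂u_i/∂g_i = α_i − 1, so developer i contributes w_i if α_i > 1, else 0.
α_i > 1 for i ∈ {1, 2, 5}; NE contributions (4, 7, 0, 0, 16), G = 27.

27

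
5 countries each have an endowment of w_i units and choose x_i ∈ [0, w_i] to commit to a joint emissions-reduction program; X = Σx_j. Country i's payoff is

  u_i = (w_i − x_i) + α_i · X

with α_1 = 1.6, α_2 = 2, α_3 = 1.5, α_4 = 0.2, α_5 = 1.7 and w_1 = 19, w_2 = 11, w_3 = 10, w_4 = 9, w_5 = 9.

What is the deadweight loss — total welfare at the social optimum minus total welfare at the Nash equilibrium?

∂u_i/∂x_i = α_i − 1, so country i contributes w_i if α_i > 1, else 0.
α_i > 1 for i ∈ {1, 2, 3, 5}; NE contributions (19, 11, 10, 0, 9), X = 49.
W^NE = Σw_i − X^NE + (Σα_i)·X^NE = 58 + 6·49 = 352.
Planner: ∂(Σu_j)/∂x_i = Σα_j − 1 = 6 > 0, so everyone contributes w_i; X^SO = 58, W^SO = 58 + 6·58 = 406.
Deadweight loss = 54.

54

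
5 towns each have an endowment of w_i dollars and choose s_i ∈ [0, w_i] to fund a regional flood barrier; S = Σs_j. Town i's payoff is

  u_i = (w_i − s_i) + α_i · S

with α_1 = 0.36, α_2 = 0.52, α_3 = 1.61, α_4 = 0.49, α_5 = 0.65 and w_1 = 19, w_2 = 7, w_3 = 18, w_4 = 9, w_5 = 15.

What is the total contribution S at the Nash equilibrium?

18

∂u_i/∂s_i = α_i − 1, so town i contributes w_i if α_i > 1, else 0.
α_i > 1 for i ∈ {3}; NE contributions (0, 0, 18, 0, 0), S = 18.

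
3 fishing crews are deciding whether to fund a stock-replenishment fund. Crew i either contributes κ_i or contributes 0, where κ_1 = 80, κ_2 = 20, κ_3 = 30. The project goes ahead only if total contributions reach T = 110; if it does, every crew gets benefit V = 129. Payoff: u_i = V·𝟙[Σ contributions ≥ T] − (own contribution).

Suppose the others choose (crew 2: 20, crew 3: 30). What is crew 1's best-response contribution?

80

Others' total = 50. Contributing 80 brings total to 130 ≥ 110: gain V − κ_1 = 49.
Best response: 80.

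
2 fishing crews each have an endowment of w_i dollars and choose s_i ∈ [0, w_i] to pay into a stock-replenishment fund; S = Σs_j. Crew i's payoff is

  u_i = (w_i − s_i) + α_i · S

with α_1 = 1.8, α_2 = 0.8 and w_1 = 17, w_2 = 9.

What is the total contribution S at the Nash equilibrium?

∂u_i/∂s_i = α_i − 1, so crew i contributes w_i if α_i > 1, else 0.
α_i > 1 for i ∈ {1}; NE contributions (17, 0), S = 17.

17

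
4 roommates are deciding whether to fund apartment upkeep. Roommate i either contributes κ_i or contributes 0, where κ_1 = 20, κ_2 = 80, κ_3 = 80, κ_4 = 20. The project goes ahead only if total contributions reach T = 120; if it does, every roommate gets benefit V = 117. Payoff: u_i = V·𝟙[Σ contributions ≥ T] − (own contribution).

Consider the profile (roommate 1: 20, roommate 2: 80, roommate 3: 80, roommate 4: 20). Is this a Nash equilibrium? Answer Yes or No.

No

Total = 200 ≥ 120: provided.
Roommate 1 (pledges 20, payoff 97): dropping to 0 → total 180, payoff 117. Profitable deviation.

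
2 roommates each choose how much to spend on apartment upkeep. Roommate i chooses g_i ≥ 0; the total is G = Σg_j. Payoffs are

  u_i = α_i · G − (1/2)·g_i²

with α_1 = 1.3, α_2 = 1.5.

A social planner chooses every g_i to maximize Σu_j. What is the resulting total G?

Planner FOC: ∂(Σu_j)/∂g_i = (Σα_j) − g_i = 0, so g_i^SO = Σα_j = 2.8 for every i; G^SO = 5.6.

5.6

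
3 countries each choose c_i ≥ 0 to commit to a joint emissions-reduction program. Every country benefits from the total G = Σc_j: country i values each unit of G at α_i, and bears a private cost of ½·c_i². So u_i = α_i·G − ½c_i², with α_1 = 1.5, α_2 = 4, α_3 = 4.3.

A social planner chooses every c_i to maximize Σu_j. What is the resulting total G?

Planner FOC: ∂(Σu_j)/∂c_i = (Σα_j) − c_i = 0, so c_i^SO = Σα_j = 9.8 for every i; G^SO = 29.4.

29.4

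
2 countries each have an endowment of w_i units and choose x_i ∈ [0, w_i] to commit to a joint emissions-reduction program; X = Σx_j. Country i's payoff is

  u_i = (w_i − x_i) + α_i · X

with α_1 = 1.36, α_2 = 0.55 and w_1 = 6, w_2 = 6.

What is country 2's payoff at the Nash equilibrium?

∂u_i/∂x_i = α_i − 1, so country i contributes w_i if α_i > 1, else 0.
α_i > 1 for i ∈ {1}; NE contributions (6, 0), X = 6.
u_2 = (6 − 0) + 0.55·6 = 9.3.

9.3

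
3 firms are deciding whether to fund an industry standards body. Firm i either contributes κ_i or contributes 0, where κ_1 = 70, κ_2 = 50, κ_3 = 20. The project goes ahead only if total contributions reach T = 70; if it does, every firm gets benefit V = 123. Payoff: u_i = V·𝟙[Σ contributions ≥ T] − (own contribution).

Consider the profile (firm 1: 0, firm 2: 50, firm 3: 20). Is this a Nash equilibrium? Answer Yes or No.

Yes

Total = 70 ≥ 70: provided.
Firm 1 (pledges 0, payoff 123): pledging 70 → total 140, payoff 53. No gain.
Firm 2 (pledges 50, payoff 73): dropping to 0 → total 20, payoff 0. No gain.
Firm 3 (pledges 20, payoff 103): dropping to 0 → total 50, payoff 0. No gain.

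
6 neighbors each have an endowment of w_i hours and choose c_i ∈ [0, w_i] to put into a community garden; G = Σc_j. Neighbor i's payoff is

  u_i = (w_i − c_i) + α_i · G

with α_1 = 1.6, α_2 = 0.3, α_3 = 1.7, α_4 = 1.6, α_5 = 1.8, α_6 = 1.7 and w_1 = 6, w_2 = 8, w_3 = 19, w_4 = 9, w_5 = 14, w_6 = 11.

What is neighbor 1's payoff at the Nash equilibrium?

∂u_i/∂c_i = α_i − 1, so neighbor i contributes w_i if α_i > 1, else 0.
α_i > 1 for i ∈ {1, 3, 4, 5, 6}; NE contributions (6, 0, 19, 9, 14, 11), G = 59.
u_1 = (6 − 6) + 1.6·59 = 94.4.

94.4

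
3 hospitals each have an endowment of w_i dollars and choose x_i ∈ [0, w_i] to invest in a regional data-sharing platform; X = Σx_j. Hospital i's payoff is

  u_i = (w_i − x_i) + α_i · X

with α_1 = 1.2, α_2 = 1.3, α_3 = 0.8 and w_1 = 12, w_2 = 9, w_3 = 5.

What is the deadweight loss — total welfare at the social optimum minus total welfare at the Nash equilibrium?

∂u_i/∂x_i = α_i − 1, so hospital i contributes w_i if α_i > 1, else 0.
α_i > 1 for i ∈ {1, 2}; NE contributions (12, 9, 0), X = 21.
W^NE = Σw_i − X^NE + (Σα_i)·X^NE = 26 + 2.3·21 = 74.3.
Planner: ∂(Σu_j)/∂x_i = Σα_j − 1 = 2.3 > 0, so everyone contributes w_i; X^SO = 26, W^SO = 26 + 2.3·26 = 85.8.
Deadweight loss = 11.5.

11.5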